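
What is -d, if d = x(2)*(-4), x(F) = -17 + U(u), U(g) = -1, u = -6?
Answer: -72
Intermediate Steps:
x(F) = -18 (x(F) = -17 - 1 = -18)
d = 72 (d = -18*(-4) = 72)
-d = -1*72 = -72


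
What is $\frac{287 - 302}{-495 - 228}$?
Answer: $\frac{5}{241} \approx 0.020747$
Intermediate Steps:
$\frac{287 - 302}{-495 - 228} = - \frac{15}{-495 - 228} = - \frac{15}{-723} = \left(-15\right) \left(- \frac{1}{723}\right) = \frac{5}{241}$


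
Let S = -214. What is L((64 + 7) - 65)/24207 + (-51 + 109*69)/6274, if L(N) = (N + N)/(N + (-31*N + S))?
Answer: 5937123581/4986553241 ≈ 1.1906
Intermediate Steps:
L(N) = 2*N/(-214 - 30*N) (L(N) = (N + N)/(N + (-31*N - 214)) = (2*N)/(N + (-214 - 31*N)) = (2*N)/(-214 - 30*N) = 2*N/(-214 - 30*N))
L((64 + 7) - 65)/24207 + (-51 + 109*69)/6274 = -((64 + 7) - 65)/(107 + 15*((64 + 7) - 65))/24207 + (-51 + 109*69)/6274 = -(71 - 65)/(107 + 15*(71 - 65))*(1/24207) + (-51 + 7521)*(1/6274) = -1*6/(107 + 15*6)*(1/24207) + 7470*(1/6274) = -1*6/(107 + 90)*(1/24207) + 3735/3137 = -1*6/197*(1/24207) + 3735/3137 = -1*6*1/197*(1/24207) + 3735/3137 = -6/197*1/24207 + 3735/3137 = -2/1589593 + 3735/3137 = 5937123581/4986553241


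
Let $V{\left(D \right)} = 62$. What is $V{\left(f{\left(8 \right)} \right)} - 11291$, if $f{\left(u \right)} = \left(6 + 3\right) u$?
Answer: $-11229$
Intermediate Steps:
$f{\left(u \right)} = 9 u$
$V{\left(f{\left(8 \right)} \right)} - 11291 = 62 - 11291 = -11229$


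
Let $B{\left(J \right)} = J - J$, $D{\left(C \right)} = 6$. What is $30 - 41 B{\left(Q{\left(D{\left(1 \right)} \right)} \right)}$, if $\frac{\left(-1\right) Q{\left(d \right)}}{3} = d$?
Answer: $30$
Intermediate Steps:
$Q{\left(d \right)} = - 3 d$
$B{\left(J \right)} = 0$
$30 - 41 B{\left(Q{\left(D{\left(1 \right)} \right)} \right)} = 30 - 0 = 30 + 0 = 30$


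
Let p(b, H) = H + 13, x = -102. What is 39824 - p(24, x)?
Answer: 39913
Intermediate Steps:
p(b, H) = 13 + H
39824 - p(24, x) = 39824 - (13 - 102) = 39824 - 1*(-89) = 39824 + 89 = 39913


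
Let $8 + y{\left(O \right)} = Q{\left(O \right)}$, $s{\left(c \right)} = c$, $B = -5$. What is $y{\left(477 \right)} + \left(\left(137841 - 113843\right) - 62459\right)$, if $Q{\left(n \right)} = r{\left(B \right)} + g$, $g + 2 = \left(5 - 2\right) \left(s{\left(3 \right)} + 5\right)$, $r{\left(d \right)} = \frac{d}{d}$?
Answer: $-38446$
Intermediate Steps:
$r{\left(d \right)} = 1$
$g = 22$ ($g = -2 + \left(5 - 2\right) \left(3 + 5\right) = -2 + 3 \cdot 8 = -2 + 24 = 22$)
$Q{\left(n \right)} = 23$ ($Q{\left(n \right)} = 1 + 22 = 23$)
$y{\left(O \right)} = 15$ ($y{\left(O \right)} = -8 + 23 = 15$)
$y{\left(477 \right)} + \left(\left(137841 - 113843\right) - 62459\right) = 15 + \left(\left(137841 - 113843\right) - 62459\right) = 15 + \left(23998 - 62459\right) = 15 - 38461 = -38446$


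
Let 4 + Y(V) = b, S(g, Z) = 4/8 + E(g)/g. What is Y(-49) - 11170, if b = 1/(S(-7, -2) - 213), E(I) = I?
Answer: -4726604/423 ≈ -11174.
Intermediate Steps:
S(g, Z) = 3/2 (S(g, Z) = 4/8 + g/g = 4*(1/8) + 1 = 1/2 + 1 = 3/2)
b = -2/423 (b = 1/(3/2 - 213) = 1/(-423/2) = -2/423 ≈ -0.0047281)
Y(V) = -1694/423 (Y(V) = -4 - 2/423 = -1694/423)
Y(-49) - 11170 = -1694/423 - 11170 = -4726604/423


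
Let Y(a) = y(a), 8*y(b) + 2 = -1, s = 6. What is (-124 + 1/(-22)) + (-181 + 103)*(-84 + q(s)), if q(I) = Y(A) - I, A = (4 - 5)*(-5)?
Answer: 304709/44 ≈ 6925.2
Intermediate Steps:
y(b) = -3/8 (y(b) = -¼ + (⅛)*(-1) = -¼ - ⅛ = -3/8)
A = 5 (A = -1*(-5) = 5)
Y(a) = -3/8
q(I) = -3/8 - I
(-124 + 1/(-22)) + (-181 + 103)*(-84 + q(s)) = (-124 + 1/(-22)) + (-181 + 103)*(-84 + (-3/8 - 1*6)) = (-124 - 1/22) - 78*(-84 + (-3/8 - 6)) = -2729/22 - 78*(-84 - 51/8) = -2729/22 - 78*(-723/8) = -2729/22 + 28197/4 = 304709/44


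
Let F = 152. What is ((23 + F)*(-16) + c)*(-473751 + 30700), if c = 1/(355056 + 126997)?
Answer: 598007377925349/482053 ≈ 1.2405e+9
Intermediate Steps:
c = 1/482053 ≈ 2.0745e-6
((23 + F)*(-16) + c)*(-473751 + 30700) = ((23 + 152)*(-16) + 1/482053)*(-473751 + 30700) = (175*(-16) + 1/482053)*(-443051) = (-2800 + 1/482053)*(-443051) = -1349748399/482053*(-443051) = 598007377925349/482053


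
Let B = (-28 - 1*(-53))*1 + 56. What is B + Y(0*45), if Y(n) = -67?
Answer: 14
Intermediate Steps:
B = 81 (B = (-28 + 53)*1 + 56 = 25*1 + 56 = 25 + 56 = 81)
B + Y(0*45) = 81 - 67 = 14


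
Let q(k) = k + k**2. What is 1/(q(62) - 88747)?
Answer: -1/84841 ≈ -1.1787e-5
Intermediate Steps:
1/(q(62) - 88747) = 1/(62*(1 + 62) - 88747) = 1/(62*63 - 88747) = 1/(3906 - 88747) = 1/(-84841) = -1/84841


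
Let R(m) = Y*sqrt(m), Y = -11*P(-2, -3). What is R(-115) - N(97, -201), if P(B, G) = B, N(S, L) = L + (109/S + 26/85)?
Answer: 1645458/8245 + 22*I*sqrt(115) ≈ 199.57 + 235.92*I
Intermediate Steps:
N(S, L) = 26/85 + L + 109/S (N(S, L) = L + (109/S + 26*(1/85)) = L + (109/S + 26/85) = L + (26/85 + 109/S) = 26/85 + L + 109/S)
Y = 22 (Y = -11*(-2) = 22)
R(m) = 22*sqrt(m)
R(-115) - N(97, -201) = 22*sqrt(-115) - (26/85 - 201 + 109/97) = 22*(I*sqrt(115)) - (26/85 - 201 + 109*(1/97)) = 22*I*sqrt(115) - (26/85 - 201 + 109/97) = 22*I*sqrt(115) - 1*(-1645458/8245) = 22*I*sqrt(115) + 1645458/8245 = 1645458/8245 + 22*I*sqrt(115)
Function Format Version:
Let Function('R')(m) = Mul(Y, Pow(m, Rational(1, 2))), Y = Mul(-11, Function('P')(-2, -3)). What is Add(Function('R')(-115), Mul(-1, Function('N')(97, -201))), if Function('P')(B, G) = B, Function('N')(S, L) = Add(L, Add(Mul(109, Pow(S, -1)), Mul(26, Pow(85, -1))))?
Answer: Add(Rational(1645458, 8245), Mul(22, I, Pow(115, Rational(1, 2)))) ≈ Add(199.57, Mul(235.92, I))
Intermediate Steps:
Function('N')(S, L) = Add(Rational(26, 85), L, Mul(109, Pow(S, -1))) (Function('N')(S, L) = Add(L, Add(Mul(109, Pow(S, -1)), Mul(26, Rational(1, 85)))) = Add(L, Add(Mul(109, Pow(S, -1)), Rational(26, 85))) = Add(L, Add(Rational(26, 85), Mul(109, Pow(S, -1)))) = Add(Rational(26, 85), L, Mul(109, Pow(S, -1))))
Y = 22 (Y = Mul(-11, -2) = 22)
Function('R')(m) = Mul(22, Pow(m, Rational(1, 2)))
Add(Function('R')(-115), Mul(-1, Function('N')(97, -201))) = Add(Mul(22, Pow(-115, Rational(1, 2))), Mul(-1, Add(Rational(26, 85), -201, Mul(109, Pow(97, -1))))) = Add(Mul(22, Mul(I, Pow(115, Rational(1, 2)))), Mul(-1, Add(Rational(26, 85), -201, Mul(109, Rational(1, 97))))) = Add(Mul(22, I, Pow(115, Rational(1, 2))), Mul(-1, Add(Rational(26, 85), -201, Rational(109, 97)))) = Add(Mul(22, I, Pow(115, Rational(1, 2))), Mul(-1, Rational(-1645458, 8245))) = Add(Mul(22, I, Pow(115, Rational(1, 2))), Rational(1645458, 8245)) = Add(Rational(1645458, 8245), Mul(22, I, Pow(115, Rational(1, 2))))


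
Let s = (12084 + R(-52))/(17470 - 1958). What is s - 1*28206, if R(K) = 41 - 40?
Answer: -437519387/15512 ≈ -28205.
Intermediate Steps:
R(K) = 1
s = 12085/15512 (s = (12084 + 1)/(17470 - 1958) = 12085/15512 ≈ 0.77907)
s - 1*28206 = 12085/15512 - 1*28206 = 12085/15512 - 28206 = -437519387/15512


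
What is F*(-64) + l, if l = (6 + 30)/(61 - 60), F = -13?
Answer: 868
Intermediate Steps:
l = 36 (l = 36/1 = 36*1 = 36)
F*(-64) + l = -13*(-64) + 36 = 832 + 36 = 868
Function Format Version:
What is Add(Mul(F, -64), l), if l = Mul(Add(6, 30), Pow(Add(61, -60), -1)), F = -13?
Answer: 868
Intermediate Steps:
l = 36 (l = Mul(36, Pow(1, -1)) = Mul(36, 1) = 36)
Add(Mul(F, -64), l) = Add(Mul(-13, -64), 36) = Add(832, 36) = 868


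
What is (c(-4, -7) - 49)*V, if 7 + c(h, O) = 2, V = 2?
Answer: -108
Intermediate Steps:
c(h, O) = -5 (c(h, O) = -7 + 2 = -5)
(c(-4, -7) - 49)*V = (-5 - 49)*2 = -54*2 = -108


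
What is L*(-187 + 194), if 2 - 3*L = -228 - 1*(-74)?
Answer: 364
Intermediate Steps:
L = 52 (L = ⅔ - (-228 - 1*(-74))/3 = ⅔ - (-228 + 74)/3 = ⅔ - ⅓*(-154) = ⅔ + 154/3 = 52)
L*(-187 + 194) = 52*(-187 + 194) = 52*7 = 364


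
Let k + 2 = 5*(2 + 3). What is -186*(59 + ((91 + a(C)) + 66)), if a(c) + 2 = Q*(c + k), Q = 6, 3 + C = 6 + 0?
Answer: -68820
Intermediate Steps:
C = 3 (C = -3 + (6 + 0) = -3 + 6 = 3)
k = 23 (k = -2 + 5*(2 + 3) = -2 + 5*5 = -2 + 25 = 23)
a(c) = 136 + 6*c (a(c) = -2 + 6*(c + 23) = -2 + 6*(23 + c) = -2 + (138 + 6*c) = 136 + 6*c)
-186*(59 + ((91 + a(C)) + 66)) = -186*(59 + ((91 + (136 + 6*3)) + 66)) = -186*(59 + ((91 + (136 + 18)) + 66)) = -186*(59 + ((91 + 154) + 66)) = -186*(59 + (245 + 66)) = -186*(59 + 311) = -186*370 = -68820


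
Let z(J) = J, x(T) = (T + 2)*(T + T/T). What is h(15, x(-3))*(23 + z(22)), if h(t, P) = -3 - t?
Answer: -810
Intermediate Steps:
x(T) = (1 + T)*(2 + T) (x(T) = (2 + T)*(T + 1) = (2 + T)*(1 + T) = (1 + T)*(2 + T))
h(15, x(-3))*(23 + z(22)) = (-3 - 1*15)*(23 + 22) = (-3 - 15)*45 = -18*45 = -810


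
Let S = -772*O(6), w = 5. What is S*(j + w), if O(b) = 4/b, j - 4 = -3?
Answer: -3088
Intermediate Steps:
j = 1 (j = 4 - 3 = 1)
S = -1544/3 (S = -3088/6 = -772*2/3 = -1544/3 ≈ -514.67)
S*(j + w) = -1544*(1 + 5)/3 = -1544/3*6 = -3088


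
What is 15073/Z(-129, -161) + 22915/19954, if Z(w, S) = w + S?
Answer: -73530323/1446665 ≈ -50.827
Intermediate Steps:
Z(w, S) = S + w
15073/Z(-129, -161) + 22915/19954 = 15073/(-161 - 129) + 22915/19954 = 15073/(-290) + 22915*(1/19954) = 15073*(-1/290) + 22915/19954 = -15073/290 + 22915/19954 = -73530323/1446665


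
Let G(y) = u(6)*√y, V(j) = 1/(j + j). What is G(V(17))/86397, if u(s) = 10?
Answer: 5*√34/1468749 ≈ 1.9850e-5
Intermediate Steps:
V(j) = 1/(2*j)
G(y) = 10*√y
G(V(17))/86397 = (10*√((½)/17))/86397 = (10*√((½)*(1/17)))*(1/86397) = (10*√(1/34))*(1/86397) = (10*(√34/34))*(1/86397) = (5*√34/17)*(1/86397) = 5*√34/1468749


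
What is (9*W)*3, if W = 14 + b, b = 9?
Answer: 621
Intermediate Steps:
W = 23 (W = 14 + 9 = 23)
(9*W)*3 = (9*23)*3 = 207*3 = 621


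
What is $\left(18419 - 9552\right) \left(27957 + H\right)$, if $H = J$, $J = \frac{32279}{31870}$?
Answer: $\frac{7900690912423}{31870} \approx 2.479 \cdot 10^{8}$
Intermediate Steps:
$J = \frac{32279}{31870}$ ($J = 32279 \cdot \frac{1}{31870} = \frac{32279}{31870} \approx 1.0128$)
$H = \frac{32279}{31870} \approx 1.0128$
$\left(18419 - 9552\right) \left(27957 + H\right) = \left(18419 - 9552\right) \left(27957 + \frac{32279}{31870}\right) = 8867 \cdot \frac{891021869}{31870} = \frac{7900690912423}{31870}$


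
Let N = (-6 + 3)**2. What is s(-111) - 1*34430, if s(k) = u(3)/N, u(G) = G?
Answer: -103289/3 ≈ -34430.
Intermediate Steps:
N = 9 (N = (-3)**2 = 9)
s(k) = 1/3 (s(k) = 3/9 = 3*(1/9) = 1/3)
s(-111) - 1*34430 = 1/3 - 1*34430 = 1/3 - 34430 = -103289/3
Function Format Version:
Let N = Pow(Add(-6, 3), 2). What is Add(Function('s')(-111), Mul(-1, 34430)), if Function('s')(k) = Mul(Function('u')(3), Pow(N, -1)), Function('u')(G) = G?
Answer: Rational(-103289, 3) ≈ -34430.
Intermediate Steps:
N = 9 (N = Pow(-3, 2) = 9)
Function('s')(k) = Rational(1, 3) (Function('s')(k) = Mul(3, Pow(9, -1)) = Mul(3, Rational(1, 9)) = Rational(1, 3))
Add(Function('s')(-111), Mul(-1, 34430)) = Add(Rational(1, 3), Mul(-1, 34430)) = Add(Rational(1, 3), -34430) = Rational(-103289, 3)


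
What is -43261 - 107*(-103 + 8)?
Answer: -33096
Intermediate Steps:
-43261 - 107*(-103 + 8) = -43261 - 107*(-95) = -43261 + 10165 = -33096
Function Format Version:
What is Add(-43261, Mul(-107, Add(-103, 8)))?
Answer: -33096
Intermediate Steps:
Add(-43261, Mul(-107, Add(-103, 8))) = Add(-43261, Mul(-107, -95)) = Add(-43261, 10165) = -33096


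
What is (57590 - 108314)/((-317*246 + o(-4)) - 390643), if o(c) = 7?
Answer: 8454/78103 ≈ 0.10824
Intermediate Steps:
(57590 - 108314)/((-317*246 + o(-4)) - 390643) = (57590 - 108314)/((-317*246 + 7) - 390643) = -50724/((-77982 + 7) - 390643) = -50724/(-77975 - 390643) = -50724/(-468618) = -50724*(-1/468618) = 8454/78103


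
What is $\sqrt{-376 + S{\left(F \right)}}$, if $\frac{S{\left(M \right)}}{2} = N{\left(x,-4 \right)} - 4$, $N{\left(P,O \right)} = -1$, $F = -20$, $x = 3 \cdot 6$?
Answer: $i \sqrt{386} \approx 19.647 i$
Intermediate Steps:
$x = 18$
$S{\left(M \right)} = -10$ ($S{\left(M \right)} = 2 \left(-1 - 4\right) = 2 \left(-5\right) = -10$)
$\sqrt{-376 + S{\left(F \right)}} = \sqrt{-376 - 10} = \sqrt{-386} = i \sqrt{386}$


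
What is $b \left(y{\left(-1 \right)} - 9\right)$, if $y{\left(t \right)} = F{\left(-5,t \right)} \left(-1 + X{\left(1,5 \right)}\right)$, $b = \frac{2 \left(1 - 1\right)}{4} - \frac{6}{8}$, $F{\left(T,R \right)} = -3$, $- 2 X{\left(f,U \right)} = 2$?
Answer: $\frac{9}{4} \approx 2.25$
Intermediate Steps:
$X{\left(f,U \right)} = -1$ ($X{\left(f,U \right)} = \left(- \frac{1}{2}\right) 2 = -1$)
$b = - \frac{3}{4}$ ($b = 2 \cdot 0 \cdot \frac{1}{4} - \frac{3}{4} = 0 \cdot \frac{1}{4} - \frac{3}{4} = 0 - \frac{3}{4} = - \frac{3}{4} \approx -0.75$)
$y{\left(t \right)} = 6$ ($y{\left(t \right)} = - 3 \left(-1 - 1\right) = \left(-3\right) \left(-2\right) = 6$)
$b \left(y{\left(-1 \right)} - 9\right) = - \frac{3 \left(6 - 9\right)}{4} = \left(- \frac{3}{4}\right) \left(-3\right) = \frac{9}{4}$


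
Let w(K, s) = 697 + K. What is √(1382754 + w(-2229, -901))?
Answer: √1381222 ≈ 1175.3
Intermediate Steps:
√(1382754 + w(-2229, -901)) = √(1382754 + (697 - 2229)) = √(1382754 - 1532) = √1381222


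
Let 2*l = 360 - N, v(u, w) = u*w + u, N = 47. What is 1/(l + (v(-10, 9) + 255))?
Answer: 2/623 ≈ 0.0032103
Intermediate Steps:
v(u, w) = u + u*w
l = 313/2 (l = (360 - 1*47)/2 = (360 - 47)/2 = (½)*313 = 313/2 ≈ 156.50)
1/(l + (v(-10, 9) + 255)) = 1/(313/2 + (-10*(1 + 9) + 255)) = 1/(313/2 + (-10*10 + 255)) = 1/(313/2 + (-100 + 255)) = 1/(313/2 + 155) = 1/(623/2) = 2/623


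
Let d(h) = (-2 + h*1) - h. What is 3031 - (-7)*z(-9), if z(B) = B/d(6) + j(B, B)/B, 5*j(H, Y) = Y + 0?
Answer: 30639/10 ≈ 3063.9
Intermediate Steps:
j(H, Y) = Y/5 (j(H, Y) = (Y + 0)/5 = Y/5)
d(h) = -2 (d(h) = (-2 + h) - h = -2)
z(B) = ⅕ - B/2 (z(B) = B/(-2) + (B/5)/B = B*(-½) + ⅕ = -B/2 + ⅕ = ⅕ - B/2)
3031 - (-7)*z(-9) = 3031 - (-7)*(⅕ - ½*(-9)) = 3031 - (-7)*(⅕ + 9/2) = 3031 - (-7)*47/10 = 3031 - 1*(-329/10) = 3031 + 329/10 = 30639/10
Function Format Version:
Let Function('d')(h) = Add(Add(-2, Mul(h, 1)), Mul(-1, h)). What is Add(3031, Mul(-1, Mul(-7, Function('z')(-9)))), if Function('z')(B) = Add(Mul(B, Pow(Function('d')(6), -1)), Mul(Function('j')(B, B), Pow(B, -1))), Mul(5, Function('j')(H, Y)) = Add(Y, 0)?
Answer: Rational(30639, 10) ≈ 3063.9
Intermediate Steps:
Function('j')(H, Y) = Mul(Rational(1, 5), Y) (Function('j')(H, Y) = Mul(Rational(1, 5), Add(Y, 0)) = Mul(Rational(1, 5), Y))
Function('d')(h) = -2 (Function('d')(h) = Add(Add(-2, h), Mul(-1, h)) = -2)
Function('z')(B) = Add(Rational(1, 5), Mul(Rational(-1, 2), B)) (Function('z')(B) = Add(Mul(B, Pow(-2, -1)), Mul(Mul(Rational(1, 5), B), Pow(B, -1))) = Add(Mul(B, Rational(-1, 2)), Rational(1, 5)) = Add(Mul(Rational(-1, 2), B), Rational(1, 5)) = Add(Rational(1, 5), Mul(Rational(-1, 2), B)))
Add(3031, Mul(-1, Mul(-7, Function('z')(-9)))) = Add(3031, Mul(-1, Mul(-7, Add(Rational(1, 5), Mul(Rational(-1, 2), -9))))) = Add(3031, Mul(-1, Mul(-7, Add(Rational(1, 5), Rational(9, 2))))) = Add(3031, Mul(-1, Mul(-7, Rational(47, 10)))) = Add(3031, Mul(-1, Rational(-329, 10))) = Add(3031, Rational(329, 10)) = Rational(30639, 10)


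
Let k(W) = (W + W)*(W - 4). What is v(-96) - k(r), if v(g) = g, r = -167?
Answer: -57210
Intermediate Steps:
k(W) = 2*W*(-4 + W) (k(W) = (2*W)*(-4 + W) = 2*W*(-4 + W))
v(-96) - k(r) = -96 - 2*(-167)*(-4 - 167) = -96 - 2*(-167)*(-171) = -96 - 1*57114 = -96 - 57114 = -57210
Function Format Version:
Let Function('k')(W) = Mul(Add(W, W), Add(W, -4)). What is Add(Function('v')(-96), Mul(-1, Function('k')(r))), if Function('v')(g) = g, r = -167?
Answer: -57210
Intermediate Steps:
Function('k')(W) = Mul(2, W, Add(-4, W)) (Function('k')(W) = Mul(Mul(2, W), Add(-4, W)) = Mul(2, W, Add(-4, W)))
Add(Function('v')(-96), Mul(-1, Function('k')(r))) = Add(-96, Mul(-1, Mul(2, -167, Add(-4, -167)))) = Add(-96, Mul(-1, Mul(2, -167, -171))) = Add(-96, Mul(-1, 57114)) = Add(-96, -57114) = -57210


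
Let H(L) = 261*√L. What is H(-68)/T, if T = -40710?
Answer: -87*I*√17/6785 ≈ -0.052868*I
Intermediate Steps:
H(-68)/T = (261*√(-68))/(-40710) = (261*(2*I*√17))*(-1/40710) = (522*I*√17)*(-1/40710) = -87*I*√17/6785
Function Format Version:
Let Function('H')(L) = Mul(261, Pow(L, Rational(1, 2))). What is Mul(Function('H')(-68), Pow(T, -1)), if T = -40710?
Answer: Mul(Rational(-87, 6785), I, Pow(17, Rational(1, 2))) ≈ Mul(-0.052868, I)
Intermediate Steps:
Mul(Function('H')(-68), Pow(T, -1)) = Mul(Mul(261, Pow(-68, Rational(1, 2))), Pow(-40710, -1)) = Mul(Mul(261, Mul(2, I, Pow(17, Rational(1, 2)))), Rational(-1, 40710)) = Mul(Mul(522, I, Pow(17, Rational(1, 2))), Rational(-1, 40710)) = Mul(Rational(-87, 6785), I, Pow(17, Rational(1, 2)))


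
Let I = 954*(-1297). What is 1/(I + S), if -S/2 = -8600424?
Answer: 1/15963510 ≈ 6.2643e-8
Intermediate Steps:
S = 17200848 (S = -2*(-8600424) = 17200848)
I = -1237338
1/(I + S) = 1/(-1237338 + 17200848) = 1/15963510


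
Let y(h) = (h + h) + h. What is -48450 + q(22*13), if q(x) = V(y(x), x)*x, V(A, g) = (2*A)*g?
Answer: 140313486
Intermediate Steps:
y(h) = 3*h (y(h) = 2*h + h = 3*h)
V(A, g) = 2*A*g
q(x) = 6*x**3 (q(x) = (2*(3*x)*x)*x = (6*x**2)*x = 6*x**3)
-48450 + q(22*13) = -48450 + 6*(22*13)**3 = -48450 + 6*286**3 = -48450 + 6*23393656 = -48450 + 140361936 = 140313486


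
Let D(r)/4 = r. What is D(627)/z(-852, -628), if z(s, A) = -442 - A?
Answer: 418/31 ≈ 13.484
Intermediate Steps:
D(r) = 4*r
D(627)/z(-852, -628) = (4*627)/(-442 - 1*(-628)) = 2508/(-442 + 628) = 2508/186 = 2508*(1/186) = 418/31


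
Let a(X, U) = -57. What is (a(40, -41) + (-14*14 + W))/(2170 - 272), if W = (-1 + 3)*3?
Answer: -19/146 ≈ -0.13014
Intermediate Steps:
W = 6 (W = 2*3 = 6)
(a(40, -41) + (-14*14 + W))/(2170 - 272) = (-57 + (-14*14 + 6))/(2170 - 272) = (-57 + (-196 + 6))/1898 = (-57 - 190)*(1/1898) = -247*1/1898 = -19/146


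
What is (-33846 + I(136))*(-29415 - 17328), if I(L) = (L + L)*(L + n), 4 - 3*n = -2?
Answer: -172481670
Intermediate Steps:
n = 2 (n = 4/3 - ⅓*(-2) = 4/3 + ⅔ = 2)
I(L) = 2*L*(2 + L) (I(L) = (L + L)*(L + 2) = (2*L)*(2 + L) = 2*L*(2 + L))
(-33846 + I(136))*(-29415 - 17328) = (-33846 + 2*136*(2 + 136))*(-29415 - 17328) = (-33846 + 2*136*138)*(-46743) = (-33846 + 37536)*(-46743) = 3690*(-46743) = -172481670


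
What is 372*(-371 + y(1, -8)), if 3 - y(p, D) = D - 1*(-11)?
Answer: -138012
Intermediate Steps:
y(p, D) = -8 - D (y(p, D) = 3 - (D - 1*(-11)) = 3 - (D + 11) = 3 - (11 + D) = 3 + (-11 - D) = -8 - D)
372*(-371 + y(1, -8)) = 372*(-371 + (-8 - 1*(-8))) = 372*(-371 + (-8 + 8)) = 372*(-371 + 0) = 372*(-371) = -138012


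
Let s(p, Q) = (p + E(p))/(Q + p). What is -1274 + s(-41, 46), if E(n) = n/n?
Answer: -1282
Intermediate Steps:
E(n) = 1
s(p, Q) = (1 + p)/(Q + p) (s(p, Q) = (p + 1)/(Q + p) = (1 + p)/(Q + p))
-1274 + s(-41, 46) = -1274 + (1 - 41)/(46 - 41) = -1274 - 40/5 = -1274 + (1/5)*(-40) = -1274 - 8 = -1282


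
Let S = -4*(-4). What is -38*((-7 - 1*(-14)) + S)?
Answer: -874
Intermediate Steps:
S = 16
-38*((-7 - 1*(-14)) + S) = -38*((-7 - 1*(-14)) + 16) = -38*((-7 + 14) + 16) = -38*(7 + 16) = -38*23 = -874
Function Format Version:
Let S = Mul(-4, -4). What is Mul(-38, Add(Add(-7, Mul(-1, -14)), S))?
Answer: -874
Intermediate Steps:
S = 16
Mul(-38, Add(Add(-7, Mul(-1, -14)), S)) = Mul(-38, Add(Add(-7, Mul(-1, -14)), 16)) = Mul(-38, Add(Add(-7, 14), 16)) = Mul(-38, Add(7, 16)) = Mul(-38, 23) = -874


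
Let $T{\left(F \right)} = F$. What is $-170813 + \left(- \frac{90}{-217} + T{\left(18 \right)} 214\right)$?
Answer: $- \frac{36230447}{217} \approx -1.6696 \cdot 10^{5}$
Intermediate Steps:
$-170813 + \left(- \frac{90}{-217} + T{\left(18 \right)} 214\right) = -170813 + \left(- \frac{90}{-217} + 18 \cdot 214\right) = -170813 + \left(\left(-90\right) \left(- \frac{1}{217}\right) + 3852\right) = -170813 + \left(\frac{90}{217} + 3852\right) = -170813 + \frac{835974}{217} = - \frac{36230447}{217}$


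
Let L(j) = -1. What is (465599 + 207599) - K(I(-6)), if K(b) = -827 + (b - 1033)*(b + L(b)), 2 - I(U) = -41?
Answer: 715605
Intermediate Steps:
I(U) = 43 (I(U) = 2 - 1*(-41) = 2 + 41 = 43)
K(b) = -827 + (-1 + b)*(-1033 + b) (K(b) = -827 + (b - 1033)*(b - 1) = -827 + (-1033 + b)*(-1 + b) = -827 + (-1 + b)*(-1033 + b))
(465599 + 207599) - K(I(-6)) = (465599 + 207599) - (206 + 43² - 1034*43) = 673198 - (206 + 1849 - 44462) = 673198 - 1*(-42407) = 673198 + 42407 = 715605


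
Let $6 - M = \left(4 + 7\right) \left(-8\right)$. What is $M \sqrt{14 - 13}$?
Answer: $94$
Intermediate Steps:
$M = 94$ ($M = 6 - \left(4 + 7\right) \left(-8\right) = 6 - 11 \left(-8\right) = 6 - -88 = 6 + 88 = 94$)
$M \sqrt{14 - 13} = 94 \sqrt{14 - 13} = 94 \sqrt{1} = 94 \cdot 1 = 94$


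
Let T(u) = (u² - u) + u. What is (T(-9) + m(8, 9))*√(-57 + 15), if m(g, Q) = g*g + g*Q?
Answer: 217*I*√42 ≈ 1406.3*I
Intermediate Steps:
T(u) = u²
m(g, Q) = g² + Q*g
(T(-9) + m(8, 9))*√(-57 + 15) = ((-9)² + 8*(9 + 8))*√(-57 + 15) = (81 + 8*17)*√(-42) = (81 + 136)*(I*√42) = 217*(I*√42) = 217*I*√42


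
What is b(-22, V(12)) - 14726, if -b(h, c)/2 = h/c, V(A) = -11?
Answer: -14730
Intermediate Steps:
b(h, c) = -2*h/c
b(-22, V(12)) - 14726 = -2*(-22)/(-11) - 14726 = -2*(-22)*(-1/11) - 14726 = -4 - 14726 = -14730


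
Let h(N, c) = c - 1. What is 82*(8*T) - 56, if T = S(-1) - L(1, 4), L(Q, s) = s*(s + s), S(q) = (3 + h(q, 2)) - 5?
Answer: -21704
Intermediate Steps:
h(N, c) = -1 + c
S(q) = -1 (S(q) = (3 + (-1 + 2)) - 5 = (3 + 1) - 5 = 4 - 5 = -1)
L(Q, s) = 2*s² (L(Q, s) = s*(2*s) = 2*s²)
T = -33 (T = -1 - 2*4² = -1 - 2*16 = -1 - 1*32 = -1 - 32 = -33)
82*(8*T) - 56 = 82*(8*(-33)) - 56 = 82*(-264) - 56 = -21648 - 56 = -21704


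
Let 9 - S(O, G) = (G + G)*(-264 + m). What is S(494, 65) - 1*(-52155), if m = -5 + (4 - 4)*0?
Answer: 87134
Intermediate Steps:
m = -5 (m = -5 + 0*0 = -5 + 0 = -5)
S(O, G) = 9 + 538*G (S(O, G) = 9 - (G + G)*(-264 - 5) = 9 - 2*G*(-269) = 9 - (-538)*G = 9 + 538*G)
S(494, 65) - 1*(-52155) = (9 + 538*65) - 1*(-52155) = (9 + 34970) + 52155 = 34979 + 52155 = 87134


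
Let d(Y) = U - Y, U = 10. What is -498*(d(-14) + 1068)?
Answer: -543816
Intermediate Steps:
d(Y) = 10 - Y
-498*(d(-14) + 1068) = -498*((10 - 1*(-14)) + 1068) = -498*((10 + 14) + 1068) = -498*(24 + 1068) = -498*1092 = -543816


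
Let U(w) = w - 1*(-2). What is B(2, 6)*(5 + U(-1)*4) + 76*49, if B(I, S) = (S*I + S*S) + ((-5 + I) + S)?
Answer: 4183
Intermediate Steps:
B(I, S) = -5 + I + S + S² + I*S (B(I, S) = (I*S + S²) + (-5 + I + S) = (S² + I*S) + (-5 + I + S) = -5 + I + S + S² + I*S)
U(w) = 2 + w (U(w) = w + 2 = 2 + w)
B(2, 6)*(5 + U(-1)*4) + 76*49 = (-5 + 2 + 6 + 6² + 2*6)*(5 + (2 - 1)*4) + 76*49 = (-5 + 2 + 6 + 36 + 12)*(5 + 1*4) + 3724 = 51*(5 + 4) + 3724 = 51*9 + 3724 = 459 + 3724 = 4183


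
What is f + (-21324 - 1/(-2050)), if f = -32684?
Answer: -110716399/2050 ≈ -54008.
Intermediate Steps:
f + (-21324 - 1/(-2050)) = -32684 + (-21324 - 1/(-2050)) = -32684 + (-21324 - 1*(-1/2050)) = -32684 + (-21324 + 1/2050) = -32684 - 43714199/2050 = -110716399/2050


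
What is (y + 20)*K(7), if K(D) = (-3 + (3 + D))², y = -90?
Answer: -3430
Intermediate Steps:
K(D) = D²
(y + 20)*K(7) = (-90 + 20)*7² = -70*49 = -3430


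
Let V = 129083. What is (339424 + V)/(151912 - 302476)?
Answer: -156169/50188 ≈ -3.1117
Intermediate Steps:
(339424 + V)/(151912 - 302476) = (339424 + 129083)/(151912 - 302476) = 468507/(-150564) = 468507*(-1/150564) = -156169/50188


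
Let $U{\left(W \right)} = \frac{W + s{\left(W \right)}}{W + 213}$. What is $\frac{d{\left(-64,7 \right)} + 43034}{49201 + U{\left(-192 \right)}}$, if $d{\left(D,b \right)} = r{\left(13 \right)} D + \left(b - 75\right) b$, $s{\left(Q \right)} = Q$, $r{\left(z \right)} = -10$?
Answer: $\frac{302386}{344279} \approx 0.87832$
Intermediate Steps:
$U{\left(W \right)} = \frac{2 W}{213 + W}$ ($U{\left(W \right)} = \frac{W + W}{W + 213} = \frac{2 W}{213 + W}$)
$d{\left(D,b \right)} = - 10 D + b \left(-75 + b\right)$ ($d{\left(D,b \right)} = - 10 D + \left(b - 75\right) b = - 10 D + \left(-75 + b\right) b = - 10 D + b \left(-75 + b\right)$)
$\frac{d{\left(-64,7 \right)} + 43034}{49201 + U{\left(-192 \right)}} = \frac{\left(7^{2} - 525 - -640\right) + 43034}{49201 + 2 \left(-192\right) \frac{1}{213 - 192}} = \frac{\left(49 - 525 + 640\right) + 43034}{49201 + 2 \left(-192\right) \frac{1}{21}} = \frac{164 + 43034}{49201 + 2 \left(-192\right) \frac{1}{21}} = \frac{43198}{49201 - \frac{128}{7}} = \frac{43198}{\frac{344279}{7}} = 43198 \cdot \frac{7}{344279} = \frac{302386}{344279}$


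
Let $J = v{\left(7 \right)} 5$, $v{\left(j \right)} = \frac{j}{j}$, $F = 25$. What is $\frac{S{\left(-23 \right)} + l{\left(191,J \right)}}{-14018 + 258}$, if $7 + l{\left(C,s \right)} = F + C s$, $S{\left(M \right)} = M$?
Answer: $- \frac{95}{1376} \approx -0.069041$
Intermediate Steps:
$v{\left(j \right)} = 1$
$J = 5$ ($J = 1 \cdot 5 = 5$)
$l{\left(C,s \right)} = 18 + C s$ ($l{\left(C,s \right)} = -7 + \left(25 + C s\right) = 18 + C s$)
$\frac{S{\left(-23 \right)} + l{\left(191,J \right)}}{-14018 + 258} = \frac{-23 + \left(18 + 191 \cdot 5\right)}{-14018 + 258} = \frac{-23 + \left(18 + 955\right)}{-13760} = \left(-23 + 973\right) \left(- \frac{1}{13760}\right) = 950 \left(- \frac{1}{13760}\right) = - \frac{95}{1376}$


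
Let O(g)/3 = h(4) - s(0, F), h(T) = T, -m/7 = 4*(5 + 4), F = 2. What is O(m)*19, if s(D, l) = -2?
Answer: 342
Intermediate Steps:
m = -252 (m = -28*(5 + 4) = -28*9 = -7*36 = -252)
O(g) = 18 (O(g) = 3*(4 - 1*(-2)) = 3*(4 + 2) = 3*6 = 18)
O(m)*19 = 18*19 = 342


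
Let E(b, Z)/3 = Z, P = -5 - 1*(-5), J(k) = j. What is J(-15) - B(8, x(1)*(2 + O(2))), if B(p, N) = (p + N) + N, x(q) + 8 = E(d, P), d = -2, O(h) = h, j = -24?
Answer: 32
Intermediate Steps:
J(k) = -24
P = 0 (P = -5 + 5 = 0)
E(b, Z) = 3*Z
x(q) = -8 (x(q) = -8 + 3*0 = -8 + 0 = -8)
B(p, N) = p + 2*N (B(p, N) = (N + p) + N = p + 2*N)
J(-15) - B(8, x(1)*(2 + O(2))) = -24 - (8 + 2*(-8*(2 + 2))) = -24 - (8 + 2*(-8*4)) = -24 - (8 + 2*(-32)) = -24 - (8 - 64) = -24 - 1*(-56) = -24 + 56 = 32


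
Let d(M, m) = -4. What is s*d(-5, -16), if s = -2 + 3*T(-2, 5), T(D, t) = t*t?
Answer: -292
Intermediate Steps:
T(D, t) = t²
s = 73 (s = -2 + 3*5² = -2 + 3*25 = -2 + 75 = 73)
s*d(-5, -16) = 73*(-4) = -292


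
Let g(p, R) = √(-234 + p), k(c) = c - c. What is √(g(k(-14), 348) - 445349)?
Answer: √(-445349 + 3*I*√26) ≈ 0.01 + 667.34*I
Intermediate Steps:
k(c) = 0
√(g(k(-14), 348) - 445349) = √(√(-234 + 0) - 445349) = √(√(-234) - 445349) = √(3*I*√26 - 445349) = √(-445349 + 3*I*√26)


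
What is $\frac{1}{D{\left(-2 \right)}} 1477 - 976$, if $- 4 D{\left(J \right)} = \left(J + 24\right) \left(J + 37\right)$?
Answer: $- \frac{54102}{55} \approx -983.67$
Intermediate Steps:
$D{\left(J \right)} = - \frac{\left(24 + J\right) \left(37 + J\right)}{4}$ ($D{\left(J \right)} = - \frac{\left(J + 24\right) \left(J + 37\right)}{4} = - \frac{\left(24 + J\right) \left(37 + J\right)}{4}$)
$\frac{1}{D{\left(-2 \right)}} 1477 - 976 = \frac{1}{-222 - - \frac{61}{2} - \frac{\left(-2\right)^{2}}{4}} \cdot 1477 - 976 = \frac{1}{-222 + \frac{61}{2} - 1} \cdot 1477 - 976 = \frac{1}{- \frac{385}{2}} \cdot 1477 - 976 = \left(- \frac{2}{385}\right) 1477 - 976 = - \frac{422}{55} - 976 = - \frac{54102}{55}$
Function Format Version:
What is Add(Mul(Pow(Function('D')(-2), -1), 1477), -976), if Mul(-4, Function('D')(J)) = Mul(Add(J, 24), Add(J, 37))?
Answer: Rational(-54102, 55) ≈ -983.67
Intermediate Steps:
Function('D')(J) = Mul(Rational(-1, 4), Add(24, J), Add(37, J)) (Function('D')(J) = Mul(Rational(-1, 4), Mul(Add(J, 24), Add(J, 37))) = Mul(Rational(-1, 4), Mul(Add(24, J), Add(37, J))) = Mul(Rational(-1, 4), Add(24, J), Add(37, J)))
Add(Mul(Pow(Function('D')(-2), -1), 1477), -976) = Add(Mul(Pow(Add(-222, Mul(Rational(-61, 4), -2), Mul(Rational(-1, 4), Pow(-2, 2))), -1), 1477), -976) = Add(Mul(Pow(Add(-222, Rational(61, 2), Mul(Rational(-1, 4), 4)), -1), 1477), -976) = Add(Mul(Pow(Add(-222, Rational(61, 2), -1), -1), 1477), -976) = Add(Mul(Pow(Rational(-385, 2), -1), 1477), -976) = Add(Mul(Rational(-2, 385), 1477), -976) = Add(Rational(-422, 55), -976) = Rational(-54102, 55)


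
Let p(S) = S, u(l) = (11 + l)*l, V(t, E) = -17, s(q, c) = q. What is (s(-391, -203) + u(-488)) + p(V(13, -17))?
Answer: 232368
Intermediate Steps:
u(l) = l*(11 + l)
(s(-391, -203) + u(-488)) + p(V(13, -17)) = (-391 - 488*(11 - 488)) - 17 = (-391 - 488*(-477)) - 17 = (-391 + 232776) - 17 = 232385 - 17 = 232368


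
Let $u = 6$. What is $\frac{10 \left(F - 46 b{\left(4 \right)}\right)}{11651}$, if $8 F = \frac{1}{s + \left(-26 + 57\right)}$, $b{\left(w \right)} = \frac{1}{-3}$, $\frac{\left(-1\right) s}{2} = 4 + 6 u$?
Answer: $\frac{90145}{6850788} \approx 0.013158$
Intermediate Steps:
$s = -80$ ($s = - 2 \left(4 + 6 \cdot 6\right) = - 2 \left(4 + 36\right) = \left(-2\right) 40 = -80$)
$b{\left(w \right)} = - \frac{1}{3}$
$F = - \frac{1}{392}$ ($F = \frac{1}{8 \left(-80 + \left(-26 + 57\right)\right)} = \frac{1}{8 \left(-80 + 31\right)} = \frac{1}{8 \left(-49\right)} = \frac{1}{8} \left(- \frac{1}{49}\right) = - \frac{1}{392} \approx -0.002551$)
$\frac{10 \left(F - 46 b{\left(4 \right)}\right)}{11651} = \frac{10 \left(- \frac{1}{392} - - \frac{46}{3}\right)}{11651} = 10 \left(- \frac{1}{392} + \frac{46}{3}\right) \frac{1}{11651} = 10 \cdot \frac{18029}{1176} \cdot \frac{1}{11651} = \frac{90145}{588} \cdot \frac{1}{11651} = \frac{90145}{6850788}$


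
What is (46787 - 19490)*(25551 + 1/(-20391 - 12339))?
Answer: 7609350199671/10910 ≈ 6.9747e+8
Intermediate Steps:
(46787 - 19490)*(25551 + 1/(-20391 - 12339)) = 27297*(25551 + 1/(-32730)) = 27297*(25551 - 1/32730) = 27297*(836284229/32730) = 7609350199671/10910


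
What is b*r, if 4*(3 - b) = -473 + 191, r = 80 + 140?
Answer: 16170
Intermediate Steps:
r = 220
b = 147/2 (b = 3 - (-473 + 191)/4 = 3 - ¼*(-282) = 3 + 141/2 = 147/2 ≈ 73.500)
b*r = (147/2)*220 = 16170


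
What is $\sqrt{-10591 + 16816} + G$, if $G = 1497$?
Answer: $1497 + 5 \sqrt{249} \approx 1575.9$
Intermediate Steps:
$\sqrt{-10591 + 16816} + G = \sqrt{-10591 + 16816} + 1497 = \sqrt{6225} + 1497 = 5 \sqrt{249} + 1497 = 1497 + 5 \sqrt{249}$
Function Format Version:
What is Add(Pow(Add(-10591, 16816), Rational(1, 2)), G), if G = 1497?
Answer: Add(1497, Mul(5, Pow(249, Rational(1, 2)))) ≈ 1575.9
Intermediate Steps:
Add(Pow(Add(-10591, 16816), Rational(1, 2)), G) = Add(Pow(Add(-10591, 16816), Rational(1, 2)), 1497) = Add(Pow(6225, Rational(1, 2)), 1497) = Add(Mul(5, Pow(249, Rational(1, 2))), 1497) = Add(1497, Mul(5, Pow(249, Rational(1, 2))))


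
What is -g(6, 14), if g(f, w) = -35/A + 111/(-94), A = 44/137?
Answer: 227807/2068 ≈ 110.16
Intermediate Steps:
A = 44/137 (A = 44*(1/137) = 44/137 ≈ 0.32117)
g(f, w) = -227807/2068 (g(f, w) = -35/44/137 + 111/(-94) = -35*137/44 + 111*(-1/94) = -4795/44 - 111/94 = -227807/2068)
-g(6, 14) = -1*(-227807/2068) = 227807/2068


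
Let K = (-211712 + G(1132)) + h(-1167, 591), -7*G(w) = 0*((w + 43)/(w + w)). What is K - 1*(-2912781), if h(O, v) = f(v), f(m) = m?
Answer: 2701660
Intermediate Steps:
h(O, v) = v
G(w) = 0 (G(w) = -0*(w + 43)/(w + w) = -0*(43 + w)/((2*w)) = -0*(43 + w)*(1/(2*w)) = -0*(43 + w)/(2*w) = -⅐*0 = 0)
K = -211121 (K = (-211712 + 0) + 591 = -211712 + 591 = -211121)
K - 1*(-2912781) = -211121 - 1*(-2912781) = -211121 + 2912781 = 2701660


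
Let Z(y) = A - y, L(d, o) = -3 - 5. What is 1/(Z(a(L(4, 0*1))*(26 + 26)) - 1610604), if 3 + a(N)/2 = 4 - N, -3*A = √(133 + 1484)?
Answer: -690660/1113026216323 + √33/1113026216323 ≈ -6.2052e-7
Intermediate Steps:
L(d, o) = -8
A = -7*√33/3 (A = -√(133 + 1484)/3 = -7*√33/3 ≈ -13.404)
a(N) = 2 - 2*N (a(N) = -6 + 2*(4 - N) = -6 + (8 - 2*N) = 2 - 2*N)
Z(y) = -y - 7*√33/3 (Z(y) = -7*√33/3 - y = -y - 7*√33/3)
1/(Z(a(L(4, 0*1))*(26 + 26)) - 1610604) = 1/((-(2 - 2*(-8))*(26 + 26) - 7*√33/3) - 1610604) = 1/((-(2 + 16)*52 - 7*√33/3) - 1610604) = 1/((-18*52 - 7*√33/3) - 1610604) = 1/((-1*936 - 7*√33/3) - 1610604) = 1/((-936 - 7*√33/3) - 1610604) = 1/(-1611540 - 7*√33/3)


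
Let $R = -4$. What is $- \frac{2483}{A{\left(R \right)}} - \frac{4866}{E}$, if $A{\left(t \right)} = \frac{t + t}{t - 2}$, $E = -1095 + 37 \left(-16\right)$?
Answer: $- \frac{12546999}{6748} \approx -1859.4$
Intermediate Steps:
$E = -1687$ ($E = -1095 - 592 = -1687$)
$A{\left(t \right)} = \frac{2 t}{-2 + t}$
$- \frac{2483}{A{\left(R \right)}} - \frac{4866}{E} = - \frac{2483}{2 \left(-4\right) \frac{1}{-2 - 4}} - \frac{4866}{-1687} = - \frac{2483}{2 \left(-4\right) \frac{1}{-6}} - - \frac{4866}{1687} = - \frac{2483}{2 \left(-4\right) \left(- \frac{1}{6}\right)} + \frac{4866}{1687} = - \frac{2483}{\frac{4}{3}} + \frac{4866}{1687} = \left(-2483\right) \frac{3}{4} + \frac{4866}{1687} = - \frac{7449}{4} + \frac{4866}{1687} = - \frac{12546999}{6748}$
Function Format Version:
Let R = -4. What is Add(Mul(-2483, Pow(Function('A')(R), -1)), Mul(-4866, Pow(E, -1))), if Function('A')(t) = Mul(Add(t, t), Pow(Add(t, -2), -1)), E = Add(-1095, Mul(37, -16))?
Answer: Rational(-12546999, 6748) ≈ -1859.4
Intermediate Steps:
E = -1687 (E = Add(-1095, -592) = -1687)
Function('A')(t) = Mul(2, t, Pow(Add(-2, t), -1)) (Function('A')(t) = Mul(Mul(2, t), Pow(Add(-2, t), -1)) = Mul(2, t, Pow(Add(-2, t), -1)))
Add(Mul(-2483, Pow(Function('A')(R), -1)), Mul(-4866, Pow(E, -1))) = Add(Mul(-2483, Pow(Mul(2, -4, Pow(Add(-2, -4), -1)), -1)), Mul(-4866, Pow(-1687, -1))) = Add(Mul(-2483, Pow(Mul(2, -4, Pow(-6, -1)), -1)), Mul(-4866, Rational(-1, 1687))) = Add(Mul(-2483, Pow(Mul(2, -4, Rational(-1, 6)), -1)), Rational(4866, 1687)) = Add(Mul(-2483, Pow(Rational(4, 3), -1)), Rational(4866, 1687)) = Add(Mul(-2483, Rational(3, 4)), Rational(4866, 1687)) = Add(Rational(-7449, 4), Rational(4866, 1687)) = Rational(-12546999, 6748)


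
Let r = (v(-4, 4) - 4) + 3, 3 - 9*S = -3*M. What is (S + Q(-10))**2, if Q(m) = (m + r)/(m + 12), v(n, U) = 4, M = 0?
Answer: 361/36 ≈ 10.028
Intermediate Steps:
S = 1/3 (S = 1/3 - (-1)*0/3 = 1/3 - 1/9*0 = 1/3 + 0 = 1/3 ≈ 0.33333)
r = 3 (r = (4 - 4) + 3 = 0 + 3 = 3)
Q(m) = (3 + m)/(12 + m) (Q(m) = (m + 3)/(m + 12) = (3 + m)/(12 + m))
(S + Q(-10))**2 = (1/3 + (3 - 10)/(12 - 10))**2 = (1/3 - 7/2)**2 = (-19/6)**2 = 361/36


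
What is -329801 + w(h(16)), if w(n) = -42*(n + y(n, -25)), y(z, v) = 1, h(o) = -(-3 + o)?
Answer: -329297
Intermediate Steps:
h(o) = 3 - o
w(n) = -42 - 42*n (w(n) = -42*(n + 1) = -42*(1 + n) = -42 - 42*n)
-329801 + w(h(16)) = -329801 + (-42 - 42*(3 - 1*16)) = -329801 + (-42 - 42*(3 - 16)) = -329801 + (-42 - 42*(-13)) = -329801 + (-42 + 546) = -329801 + 504 = -329297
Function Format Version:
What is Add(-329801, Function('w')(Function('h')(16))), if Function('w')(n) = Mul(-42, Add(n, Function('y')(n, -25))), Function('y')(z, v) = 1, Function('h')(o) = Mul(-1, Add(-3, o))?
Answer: -329297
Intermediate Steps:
Function('h')(o) = Add(3, Mul(-1, o))
Function('w')(n) = Add(-42, Mul(-42, n)) (Function('w')(n) = Mul(-42, Add(n, 1)) = Mul(-42, Add(1, n)) = Add(-42, Mul(-42, n)))
Add(-329801, Function('w')(Function('h')(16))) = Add(-329801, Add(-42, Mul(-42, Add(3, Mul(-1, 16))))) = Add(-329801, Add(-42, Mul(-42, Add(3, -16)))) = Add(-329801, Add(-42, Mul(-42, -13))) = Add(-329801, Add(-42, 546)) = Add(-329801, 504) = -329297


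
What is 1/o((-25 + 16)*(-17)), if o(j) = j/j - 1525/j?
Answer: -153/1372 ≈ -0.11152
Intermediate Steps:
o(j) = 1 - 1525/j
1/o((-25 + 16)*(-17)) = 1/((-1525 + (-25 + 16)*(-17))/(((-25 + 16)*(-17)))) = 1/((-1525 - 9*(-17))/((-9*(-17)))) = 1/((-1525 + 153)/153) = 1/((1/153)*(-1372)) = 1/(-1372/153) = -153/1372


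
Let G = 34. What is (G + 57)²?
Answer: 8281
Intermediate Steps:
(G + 57)² = (34 + 57)² = 91² = 8281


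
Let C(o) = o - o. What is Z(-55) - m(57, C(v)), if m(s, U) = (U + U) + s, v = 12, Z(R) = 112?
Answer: 55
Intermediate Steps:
C(o) = 0
m(s, U) = s + 2*U (m(s, U) = 2*U + s = s + 2*U)
Z(-55) - m(57, C(v)) = 112 - (57 + 2*0) = 112 - (57 + 0) = 112 - 1*57 = 112 - 57 = 55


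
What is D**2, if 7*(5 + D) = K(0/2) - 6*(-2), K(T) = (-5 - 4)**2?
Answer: 3364/49 ≈ 68.653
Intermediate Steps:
K(T) = 81 (K(T) = (-9)**2 = 81)
D = 58/7 (D = -5 + (81 - 6*(-2))/7 = -5 + (81 + 12)/7 = -5 + (1/7)*93 = -5 + 93/7 = 58/7 ≈ 8.2857)
D**2 = (58/7)**2 = 3364/49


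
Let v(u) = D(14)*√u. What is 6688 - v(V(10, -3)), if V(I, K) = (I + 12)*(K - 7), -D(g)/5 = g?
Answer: 6688 + 140*I*√55 ≈ 6688.0 + 1038.3*I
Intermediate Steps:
D(g) = -5*g
V(I, K) = (-7 + K)*(12 + I) (V(I, K) = (12 + I)*(-7 + K) = (-7 + K)*(12 + I))
v(u) = -70*√u (v(u) = (-5*14)*√u = -70*√u)
6688 - v(V(10, -3)) = 6688 - (-70)*√(-84 - 7*10 + 12*(-3) + 10*(-3)) = 6688 - (-70)*√(-84 - 70 - 36 - 30) = 6688 - (-70)*√(-220) = 6688 - (-70)*2*I*√55 = 6688 - (-140)*I*√55 = 6688 + 140*I*√55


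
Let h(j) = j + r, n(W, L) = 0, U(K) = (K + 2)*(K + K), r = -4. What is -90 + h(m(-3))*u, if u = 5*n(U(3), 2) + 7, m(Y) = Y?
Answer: -139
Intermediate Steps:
U(K) = 2*K*(2 + K) (U(K) = (2 + K)*(2*K) = 2*K*(2 + K))
h(j) = -4 + j (h(j) = j - 4 = -4 + j)
u = 7 (u = 5*0 + 7 = 0 + 7 = 7)
-90 + h(m(-3))*u = -90 + (-4 - 3)*7 = -90 - 7*7 = -90 - 49 = -139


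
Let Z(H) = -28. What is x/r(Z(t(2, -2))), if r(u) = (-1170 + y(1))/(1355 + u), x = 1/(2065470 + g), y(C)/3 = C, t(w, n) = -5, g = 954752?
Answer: -1327/3524599074 ≈ -3.7650e-7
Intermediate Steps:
y(C) = 3*C
x = 1/3020222 (x = 1/(2065470 + 954752) = 1/3020222 ≈ 3.3110e-7)
r(u) = -1167/(1355 + u) (r(u) = (-1170 + 3*1)/(1355 + u) = (-1170 + 3)/(1355 + u) = -1167/(1355 + u))
x/r(Z(t(2, -2))) = 1/(3020222*((-1167/(1355 - 28)))) = 1/(3020222*((-1167/1327))) = 1/(3020222*((-1167*1/1327))) = 1/(3020222*(-1167/1327)) = (1/3020222)*(-1327/1167) = -1327/3524599074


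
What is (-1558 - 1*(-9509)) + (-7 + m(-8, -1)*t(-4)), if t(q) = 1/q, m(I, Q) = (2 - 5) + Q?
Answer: 7945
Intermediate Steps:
m(I, Q) = -3 + Q
(-1558 - 1*(-9509)) + (-7 + m(-8, -1)*t(-4)) = (-1558 - 1*(-9509)) + (-7 + (-3 - 1)/(-4)) = (-1558 + 9509) + (-7 - 4*(-¼)) = 7951 + (-7 + 1) = 7951 - 6 = 7945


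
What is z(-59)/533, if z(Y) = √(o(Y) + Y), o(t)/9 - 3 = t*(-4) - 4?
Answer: 2*√514/533 ≈ 0.085072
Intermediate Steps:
o(t) = -9 - 36*t (o(t) = 27 + 9*(t*(-4) - 4) = 27 + 9*(-4*t - 4) = 27 + 9*(-4 - 4*t) = 27 + (-36 - 36*t) = -9 - 36*t)
z(Y) = √(-9 - 35*Y) (z(Y) = √((-9 - 36*Y) + Y) = √(-9 - 35*Y))
z(-59)/533 = √(-9 - 35*(-59))/533 = √(-9 + 2065)*(1/533) = √2056*(1/533) = (2*√514)*(1/533) = 2*√514/533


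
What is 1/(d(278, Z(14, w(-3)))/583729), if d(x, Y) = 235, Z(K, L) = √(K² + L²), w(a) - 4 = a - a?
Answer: 583729/235 ≈ 2484.0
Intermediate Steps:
w(a) = 4 (w(a) = 4 + (a - a) = 4 + 0 = 4)
1/(d(278, Z(14, w(-3)))/583729) = 1/(235/583729) = 583729/235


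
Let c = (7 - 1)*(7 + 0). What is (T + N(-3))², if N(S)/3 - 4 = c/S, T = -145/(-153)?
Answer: 19758025/23409 ≈ 844.04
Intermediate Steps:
T = 145/153 (T = -145*(-1/153) = 145/153 ≈ 0.94771)
c = 42 (c = 6*7 = 42)
N(S) = 12 + 126/S (N(S) = 12 + 3*(42/S) = 12 + 126/S)
(T + N(-3))² = (145/153 + (12 + 126/(-3)))² = (145/153 + (12 + 126*(-⅓)))² = (145/153 + (12 - 42))² = (145/153 - 30)² = (-4445/153)² = 19758025/23409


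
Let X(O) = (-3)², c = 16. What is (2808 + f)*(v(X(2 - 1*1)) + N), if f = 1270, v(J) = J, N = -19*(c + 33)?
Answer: -3759916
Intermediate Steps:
N = -931 (N = -19*(16 + 33) = -19*49 = -931)
X(O) = 9
(2808 + f)*(v(X(2 - 1*1)) + N) = (2808 + 1270)*(9 - 931) = 4078*(-922) = -3759916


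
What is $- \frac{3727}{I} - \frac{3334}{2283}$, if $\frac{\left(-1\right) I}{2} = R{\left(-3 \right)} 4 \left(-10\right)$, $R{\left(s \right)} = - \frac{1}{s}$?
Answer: $- \frac{25792943}{182640} \approx -141.22$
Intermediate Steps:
$I = \frac{80}{3}$ ($I = - 2 - \frac{1}{-3} \cdot 4 \left(-10\right) = - 2 \left(-1\right) \left(- \frac{1}{3}\right) 4 \left(-10\right) = - 2 \cdot \frac{1}{3} \cdot 4 \left(-10\right) = - 2 \cdot \frac{4}{3} \left(-10\right) = \left(-2\right) \left(- \frac{40}{3}\right) = \frac{80}{3} \approx 26.667$)
$- \frac{3727}{I} - \frac{3334}{2283} = - \frac{3727}{\frac{80}{3}} - \frac{3334}{2283} = \left(-3727\right) \frac{3}{80} - \frac{3334}{2283} = - \frac{11181}{80} - \frac{3334}{2283} = - \frac{25792943}{182640}$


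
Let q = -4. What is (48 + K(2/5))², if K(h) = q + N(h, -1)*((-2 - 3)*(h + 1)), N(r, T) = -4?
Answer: 5184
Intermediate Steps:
K(h) = 16 + 20*h (K(h) = -4 - 4*(-2 - 3)*(h + 1) = -4 - (-20)*(1 + h) = -4 - 4*(-5 - 5*h) = -4 + (20 + 20*h) = 16 + 20*h)
(48 + K(2/5))² = (48 + (16 + 20*(2/5)))² = (48 + (16 + 20*(2*(⅕))))² = (48 + (16 + 20*(⅖)))² = (48 + (16 + 8))² = (48 + 24)² = 72² = 5184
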